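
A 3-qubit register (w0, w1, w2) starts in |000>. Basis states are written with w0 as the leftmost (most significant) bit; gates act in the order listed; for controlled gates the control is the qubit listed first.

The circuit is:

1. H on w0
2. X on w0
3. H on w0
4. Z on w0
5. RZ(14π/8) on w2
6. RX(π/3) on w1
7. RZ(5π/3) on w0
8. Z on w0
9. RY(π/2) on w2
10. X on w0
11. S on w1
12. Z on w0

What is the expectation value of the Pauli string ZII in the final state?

The observable ZII averages to -1. Key observation: the block from step 1 through step 4 cancels to the identity and can be dropped.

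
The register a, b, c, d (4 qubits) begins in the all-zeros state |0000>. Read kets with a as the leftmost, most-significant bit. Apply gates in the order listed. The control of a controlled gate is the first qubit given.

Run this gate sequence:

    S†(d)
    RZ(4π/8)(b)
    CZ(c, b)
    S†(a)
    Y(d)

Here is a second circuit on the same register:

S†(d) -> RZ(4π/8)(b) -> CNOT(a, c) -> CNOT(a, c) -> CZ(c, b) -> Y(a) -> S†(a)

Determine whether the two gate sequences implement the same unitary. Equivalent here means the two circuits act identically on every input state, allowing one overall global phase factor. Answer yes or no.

No: there is an input state on which the two circuits produce genuinely different outputs (not merely differing by a phase).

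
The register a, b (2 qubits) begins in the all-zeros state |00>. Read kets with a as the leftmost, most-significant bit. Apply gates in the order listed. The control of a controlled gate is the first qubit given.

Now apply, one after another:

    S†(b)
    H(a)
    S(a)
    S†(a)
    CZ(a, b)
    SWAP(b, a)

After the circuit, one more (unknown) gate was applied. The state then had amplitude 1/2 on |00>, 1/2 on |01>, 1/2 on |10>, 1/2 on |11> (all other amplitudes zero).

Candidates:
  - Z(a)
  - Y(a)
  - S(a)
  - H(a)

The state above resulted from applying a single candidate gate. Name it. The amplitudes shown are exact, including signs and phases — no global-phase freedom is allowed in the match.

It was H(a) that produced the state shown. Key observation: steps 3-4 multiply out to the identity, so the circuit reduces to the remaining gates.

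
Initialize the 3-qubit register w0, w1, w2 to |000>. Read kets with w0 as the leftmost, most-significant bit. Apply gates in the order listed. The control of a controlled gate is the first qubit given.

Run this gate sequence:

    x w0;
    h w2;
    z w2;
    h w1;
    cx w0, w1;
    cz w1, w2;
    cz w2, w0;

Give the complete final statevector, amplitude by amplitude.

After the circuit, the state carries amplitude 0 on |000>, 0 on |001>, 0 on |010>, 0 on |011>, 1/2 on |100>, 1/2 on |101>, 1/2 on |110>, -1/2 on |111>.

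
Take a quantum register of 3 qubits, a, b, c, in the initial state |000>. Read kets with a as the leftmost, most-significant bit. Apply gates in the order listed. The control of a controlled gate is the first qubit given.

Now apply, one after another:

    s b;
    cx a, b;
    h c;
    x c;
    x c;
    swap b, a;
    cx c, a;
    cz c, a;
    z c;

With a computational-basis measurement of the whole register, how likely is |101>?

The probability of measuring |101> is 1/2.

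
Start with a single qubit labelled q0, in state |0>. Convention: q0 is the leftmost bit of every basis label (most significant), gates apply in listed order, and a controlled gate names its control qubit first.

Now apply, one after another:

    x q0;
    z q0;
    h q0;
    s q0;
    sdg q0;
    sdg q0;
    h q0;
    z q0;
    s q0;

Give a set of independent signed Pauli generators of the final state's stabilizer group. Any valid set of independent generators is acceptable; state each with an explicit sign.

The final state is stabilized by the group generated by -X; other independent generating sets are equally valid.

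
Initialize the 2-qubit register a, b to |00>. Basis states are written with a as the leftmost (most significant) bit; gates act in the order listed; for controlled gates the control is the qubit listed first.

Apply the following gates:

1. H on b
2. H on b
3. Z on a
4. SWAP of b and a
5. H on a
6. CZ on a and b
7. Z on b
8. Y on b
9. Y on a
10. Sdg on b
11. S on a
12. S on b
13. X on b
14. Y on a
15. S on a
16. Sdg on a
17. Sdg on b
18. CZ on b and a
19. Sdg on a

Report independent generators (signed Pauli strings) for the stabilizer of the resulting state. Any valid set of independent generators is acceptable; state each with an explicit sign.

The stabilizer group can be generated by -XI, +IZ, among other valid generating sets.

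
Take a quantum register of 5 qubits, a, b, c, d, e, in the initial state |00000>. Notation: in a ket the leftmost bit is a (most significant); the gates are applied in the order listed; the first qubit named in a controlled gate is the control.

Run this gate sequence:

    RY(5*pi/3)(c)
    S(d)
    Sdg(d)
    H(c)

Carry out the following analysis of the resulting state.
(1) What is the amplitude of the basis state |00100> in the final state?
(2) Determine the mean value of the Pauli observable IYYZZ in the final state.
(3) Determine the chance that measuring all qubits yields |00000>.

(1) The amplitude on |00100> is -sqrt(6)/4 - sqrt(2)/4. Key observation: steps 2-3 multiply out to the identity, so the circuit reduces to the remaining gates.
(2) The expectation value of IYYZZ is 0.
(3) The probability of measuring |00000> is 1/2 - sqrt(3)/4.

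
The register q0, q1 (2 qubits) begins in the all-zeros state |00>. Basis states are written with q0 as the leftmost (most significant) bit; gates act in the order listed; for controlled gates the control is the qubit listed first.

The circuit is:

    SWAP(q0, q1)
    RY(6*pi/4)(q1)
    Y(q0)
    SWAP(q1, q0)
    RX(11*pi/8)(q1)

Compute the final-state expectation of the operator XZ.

In the final state, XZ has expectation -sqrt(2 - sqrt(2))/2.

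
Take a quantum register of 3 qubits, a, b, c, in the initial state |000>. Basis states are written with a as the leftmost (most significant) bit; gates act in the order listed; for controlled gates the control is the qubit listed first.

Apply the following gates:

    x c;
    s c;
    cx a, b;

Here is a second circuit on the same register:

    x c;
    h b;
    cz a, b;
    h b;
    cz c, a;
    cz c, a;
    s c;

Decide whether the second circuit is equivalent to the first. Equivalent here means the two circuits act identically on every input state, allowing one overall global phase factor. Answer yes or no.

Yes: on every input state the two circuits agree up to one overall phase factor.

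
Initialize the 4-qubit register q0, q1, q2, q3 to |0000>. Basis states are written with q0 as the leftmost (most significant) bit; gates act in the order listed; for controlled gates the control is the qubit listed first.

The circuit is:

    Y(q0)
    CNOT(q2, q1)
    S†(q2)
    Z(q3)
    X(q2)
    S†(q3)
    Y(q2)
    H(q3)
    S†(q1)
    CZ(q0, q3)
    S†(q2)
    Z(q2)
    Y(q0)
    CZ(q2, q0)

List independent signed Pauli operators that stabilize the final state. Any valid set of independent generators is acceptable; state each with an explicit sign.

The final state is stabilized by the group generated by -IIIX, +ZIII, +IZII, +IIZI; other independent generating sets are equally valid.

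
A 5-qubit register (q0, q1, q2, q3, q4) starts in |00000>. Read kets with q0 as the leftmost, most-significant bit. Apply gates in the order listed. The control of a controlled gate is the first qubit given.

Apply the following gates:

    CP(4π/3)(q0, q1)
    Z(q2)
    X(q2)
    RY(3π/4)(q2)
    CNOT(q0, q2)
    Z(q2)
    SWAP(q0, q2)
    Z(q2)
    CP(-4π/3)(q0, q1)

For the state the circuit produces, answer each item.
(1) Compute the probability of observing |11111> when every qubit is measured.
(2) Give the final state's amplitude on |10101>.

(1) A full measurement returns |11111> with probability 0.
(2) |10101> carries amplitude 0 in the final state.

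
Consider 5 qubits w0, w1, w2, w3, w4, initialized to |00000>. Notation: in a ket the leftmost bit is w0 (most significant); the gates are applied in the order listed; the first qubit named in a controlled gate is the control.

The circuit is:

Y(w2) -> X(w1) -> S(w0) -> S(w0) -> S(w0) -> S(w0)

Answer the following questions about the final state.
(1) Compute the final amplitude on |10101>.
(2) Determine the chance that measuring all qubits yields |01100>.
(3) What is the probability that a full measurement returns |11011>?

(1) |10101> carries amplitude 0 in the final state. Key observation: gates 3-6 undo each other exactly, leaving only the rest of the circuit to track.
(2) The probability of measuring |01100> is 1.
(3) The probability of measuring |11011> is 0.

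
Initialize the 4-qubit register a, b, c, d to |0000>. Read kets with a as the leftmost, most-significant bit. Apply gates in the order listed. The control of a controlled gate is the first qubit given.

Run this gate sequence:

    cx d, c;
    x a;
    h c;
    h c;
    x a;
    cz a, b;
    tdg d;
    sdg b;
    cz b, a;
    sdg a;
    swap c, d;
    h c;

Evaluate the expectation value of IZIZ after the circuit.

The observable IZIZ averages to 1.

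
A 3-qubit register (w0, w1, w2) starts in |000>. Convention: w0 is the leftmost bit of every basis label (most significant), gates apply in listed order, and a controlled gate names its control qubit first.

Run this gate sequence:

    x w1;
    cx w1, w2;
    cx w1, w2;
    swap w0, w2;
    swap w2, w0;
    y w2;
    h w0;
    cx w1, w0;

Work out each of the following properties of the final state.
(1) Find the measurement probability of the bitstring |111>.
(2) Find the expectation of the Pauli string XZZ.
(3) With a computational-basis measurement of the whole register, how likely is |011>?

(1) A full measurement returns |111> with probability 1/2.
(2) In the final state, XZZ has expectation 1.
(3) Outcome |011> occurs with probability 1/2.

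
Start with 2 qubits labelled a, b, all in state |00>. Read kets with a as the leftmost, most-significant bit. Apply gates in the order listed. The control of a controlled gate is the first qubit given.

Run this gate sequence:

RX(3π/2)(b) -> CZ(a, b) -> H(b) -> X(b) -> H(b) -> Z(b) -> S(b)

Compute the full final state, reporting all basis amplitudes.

The resulting statevector has amplitude -sqrt(2)/2 on |00>, sqrt(2)/2 on |01>, 0 on |10>, 0 on |11>. Key observation: steps 3-6 multiply out to the identity, so the circuit reduces to the remaining gates.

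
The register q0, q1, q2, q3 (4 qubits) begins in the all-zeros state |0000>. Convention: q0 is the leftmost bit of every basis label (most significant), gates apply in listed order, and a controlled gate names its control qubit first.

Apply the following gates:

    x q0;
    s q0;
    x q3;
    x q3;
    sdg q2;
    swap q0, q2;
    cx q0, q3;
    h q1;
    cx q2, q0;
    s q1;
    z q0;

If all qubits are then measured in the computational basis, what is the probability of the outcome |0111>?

A full measurement returns |0111> with probability 0.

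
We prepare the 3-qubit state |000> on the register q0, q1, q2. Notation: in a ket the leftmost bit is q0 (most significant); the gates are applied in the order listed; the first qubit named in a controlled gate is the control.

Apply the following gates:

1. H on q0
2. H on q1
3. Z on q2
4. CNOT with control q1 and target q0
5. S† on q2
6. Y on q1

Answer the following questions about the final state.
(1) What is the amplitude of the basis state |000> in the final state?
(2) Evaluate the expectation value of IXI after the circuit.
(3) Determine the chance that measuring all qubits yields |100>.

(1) |000> carries amplitude -I/2 in the final state.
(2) The expectation value of IXI is -1.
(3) A full measurement returns |100> with probability 1/4.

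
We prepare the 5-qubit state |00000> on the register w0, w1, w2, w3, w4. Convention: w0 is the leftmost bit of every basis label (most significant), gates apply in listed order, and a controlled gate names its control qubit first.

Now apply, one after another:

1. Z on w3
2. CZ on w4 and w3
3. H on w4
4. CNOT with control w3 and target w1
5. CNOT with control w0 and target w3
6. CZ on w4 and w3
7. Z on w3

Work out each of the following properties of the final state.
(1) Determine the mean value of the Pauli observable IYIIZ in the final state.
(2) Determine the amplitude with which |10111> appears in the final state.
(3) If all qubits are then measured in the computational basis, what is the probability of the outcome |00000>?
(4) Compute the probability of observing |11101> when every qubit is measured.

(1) The observable IYIIZ averages to 0.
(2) The final state's coefficient on |10111> equals 0.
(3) A full measurement returns |00000> with probability 1/2.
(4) A full measurement returns |11101> with probability 0.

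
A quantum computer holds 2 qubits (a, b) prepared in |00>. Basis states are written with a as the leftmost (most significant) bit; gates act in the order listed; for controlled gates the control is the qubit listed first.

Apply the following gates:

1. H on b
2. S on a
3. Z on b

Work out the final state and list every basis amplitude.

The final amplitudes are sqrt(2)/2 on |00>, -sqrt(2)/2 on |01>, 0 on |10>, 0 on |11>.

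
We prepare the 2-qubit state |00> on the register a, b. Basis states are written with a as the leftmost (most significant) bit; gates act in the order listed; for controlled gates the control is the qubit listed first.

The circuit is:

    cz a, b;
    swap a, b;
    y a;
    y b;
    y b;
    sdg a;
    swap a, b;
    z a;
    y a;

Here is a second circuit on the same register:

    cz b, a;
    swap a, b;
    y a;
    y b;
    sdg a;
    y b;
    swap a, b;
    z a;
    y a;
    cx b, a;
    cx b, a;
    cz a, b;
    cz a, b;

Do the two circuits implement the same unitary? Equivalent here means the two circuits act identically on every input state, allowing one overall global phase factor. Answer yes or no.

Yes — the two circuits implement the same unitary up to a global phase.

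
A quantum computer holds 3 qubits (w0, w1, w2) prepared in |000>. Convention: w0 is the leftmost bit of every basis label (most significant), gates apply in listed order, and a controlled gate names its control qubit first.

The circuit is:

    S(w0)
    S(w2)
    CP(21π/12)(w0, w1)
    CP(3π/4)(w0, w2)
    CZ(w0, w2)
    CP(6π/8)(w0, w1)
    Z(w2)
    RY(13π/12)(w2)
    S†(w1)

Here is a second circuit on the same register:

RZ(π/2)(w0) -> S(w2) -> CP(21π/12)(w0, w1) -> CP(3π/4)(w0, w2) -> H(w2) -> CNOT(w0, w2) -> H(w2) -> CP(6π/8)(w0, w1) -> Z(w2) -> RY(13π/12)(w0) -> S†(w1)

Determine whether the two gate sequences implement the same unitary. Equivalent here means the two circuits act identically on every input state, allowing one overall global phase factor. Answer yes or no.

No: there is an input state on which the two circuits produce genuinely different outputs (not merely differing by a phase).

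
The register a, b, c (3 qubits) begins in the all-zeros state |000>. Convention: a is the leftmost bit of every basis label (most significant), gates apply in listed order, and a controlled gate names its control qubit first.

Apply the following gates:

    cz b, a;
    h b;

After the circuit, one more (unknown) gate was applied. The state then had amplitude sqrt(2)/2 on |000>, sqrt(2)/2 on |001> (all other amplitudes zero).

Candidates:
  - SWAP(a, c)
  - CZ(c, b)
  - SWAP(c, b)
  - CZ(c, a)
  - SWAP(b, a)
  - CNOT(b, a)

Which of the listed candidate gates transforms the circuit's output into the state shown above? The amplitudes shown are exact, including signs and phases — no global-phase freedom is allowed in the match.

The applied gate was SWAP(c, b).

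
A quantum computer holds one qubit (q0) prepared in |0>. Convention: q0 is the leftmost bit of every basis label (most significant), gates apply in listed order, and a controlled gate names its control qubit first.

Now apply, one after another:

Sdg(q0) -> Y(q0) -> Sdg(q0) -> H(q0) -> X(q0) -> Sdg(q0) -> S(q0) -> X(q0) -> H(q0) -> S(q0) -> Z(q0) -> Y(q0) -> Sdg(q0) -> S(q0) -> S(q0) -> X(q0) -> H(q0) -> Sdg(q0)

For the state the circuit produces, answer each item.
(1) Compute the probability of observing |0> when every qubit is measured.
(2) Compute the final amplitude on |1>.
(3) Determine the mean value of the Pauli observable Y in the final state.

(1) A full measurement returns |0> with probability 1/2. Key observation: gates 3-10 undo each other exactly, leaving only the rest of the circuit to track.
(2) |1> carries amplitude -sqrt(2)*I/2 in the final state.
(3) The observable Y averages to 1.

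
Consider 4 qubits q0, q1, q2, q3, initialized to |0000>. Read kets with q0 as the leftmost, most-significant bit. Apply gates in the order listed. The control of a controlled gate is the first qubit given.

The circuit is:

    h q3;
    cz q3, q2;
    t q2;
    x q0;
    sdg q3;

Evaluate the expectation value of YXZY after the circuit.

The expectation value of YXZY is 0.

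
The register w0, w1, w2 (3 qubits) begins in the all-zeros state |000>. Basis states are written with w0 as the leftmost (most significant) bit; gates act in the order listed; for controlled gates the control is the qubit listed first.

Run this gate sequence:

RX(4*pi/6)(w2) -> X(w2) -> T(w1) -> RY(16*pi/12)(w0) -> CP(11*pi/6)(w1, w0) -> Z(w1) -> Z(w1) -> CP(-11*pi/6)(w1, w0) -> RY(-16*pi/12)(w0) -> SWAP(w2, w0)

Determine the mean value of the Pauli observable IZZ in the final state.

In the final state, IZZ has expectation 1. Key observation: gates 4-9 undo each other exactly, leaving only the rest of the circuit to track.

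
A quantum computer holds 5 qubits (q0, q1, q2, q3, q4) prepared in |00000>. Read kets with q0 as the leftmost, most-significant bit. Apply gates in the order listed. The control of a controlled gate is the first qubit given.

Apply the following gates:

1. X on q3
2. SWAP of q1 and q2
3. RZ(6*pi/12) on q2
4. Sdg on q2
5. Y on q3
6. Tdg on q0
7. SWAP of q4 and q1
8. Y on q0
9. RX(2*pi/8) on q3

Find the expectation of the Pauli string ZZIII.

The observable ZZIII averages to -1.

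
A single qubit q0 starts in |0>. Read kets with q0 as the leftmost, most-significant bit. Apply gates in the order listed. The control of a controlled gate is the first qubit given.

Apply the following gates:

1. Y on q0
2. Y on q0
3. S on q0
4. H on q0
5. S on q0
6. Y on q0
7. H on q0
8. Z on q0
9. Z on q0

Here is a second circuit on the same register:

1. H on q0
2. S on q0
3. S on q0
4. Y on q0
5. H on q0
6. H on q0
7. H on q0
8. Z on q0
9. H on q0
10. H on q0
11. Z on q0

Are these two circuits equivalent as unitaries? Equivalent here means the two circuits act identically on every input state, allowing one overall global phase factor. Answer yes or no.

No: there is an input state on which the two circuits produce genuinely different outputs (not merely differing by a phase).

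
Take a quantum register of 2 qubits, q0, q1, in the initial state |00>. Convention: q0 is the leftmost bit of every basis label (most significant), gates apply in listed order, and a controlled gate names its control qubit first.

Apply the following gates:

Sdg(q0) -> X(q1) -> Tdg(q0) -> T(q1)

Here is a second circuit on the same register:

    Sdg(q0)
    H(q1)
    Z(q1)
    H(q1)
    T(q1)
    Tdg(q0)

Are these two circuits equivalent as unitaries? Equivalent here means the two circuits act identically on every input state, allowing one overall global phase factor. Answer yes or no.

Yes — the two circuits implement the same unitary up to a global phase.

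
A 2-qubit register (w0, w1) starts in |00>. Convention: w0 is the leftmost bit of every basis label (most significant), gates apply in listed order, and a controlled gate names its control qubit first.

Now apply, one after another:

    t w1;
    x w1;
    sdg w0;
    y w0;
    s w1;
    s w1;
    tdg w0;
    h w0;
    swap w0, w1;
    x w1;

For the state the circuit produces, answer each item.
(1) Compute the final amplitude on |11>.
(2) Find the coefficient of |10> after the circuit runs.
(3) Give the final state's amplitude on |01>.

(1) |11> carries amplitude -sqrt(2)*exp(I*pi/4)/2 in the final state.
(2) The amplitude on |10> is sqrt(2)*exp(I*pi/4)/2.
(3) The amplitude on |01> is 0.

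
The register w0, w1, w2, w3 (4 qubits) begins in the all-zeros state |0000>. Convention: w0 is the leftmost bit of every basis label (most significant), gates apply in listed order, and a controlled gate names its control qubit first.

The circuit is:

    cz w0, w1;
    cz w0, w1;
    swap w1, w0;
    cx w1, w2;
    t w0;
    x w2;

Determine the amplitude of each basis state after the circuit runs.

After the circuit, the state carries amplitude 1 on |0010>, and 0 on every other basis state. Key observation: steps 1-2 multiply out to the identity, so the circuit reduces to the remaining gates.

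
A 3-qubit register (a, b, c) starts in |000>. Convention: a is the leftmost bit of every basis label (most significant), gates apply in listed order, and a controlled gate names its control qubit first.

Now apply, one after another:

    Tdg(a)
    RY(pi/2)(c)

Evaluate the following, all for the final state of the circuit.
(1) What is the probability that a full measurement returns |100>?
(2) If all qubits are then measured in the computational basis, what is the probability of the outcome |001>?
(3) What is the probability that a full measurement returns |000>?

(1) Outcome |100> occurs with probability 0.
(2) Outcome |001> occurs with probability 1/2.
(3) The probability of measuring |000> is 1/2.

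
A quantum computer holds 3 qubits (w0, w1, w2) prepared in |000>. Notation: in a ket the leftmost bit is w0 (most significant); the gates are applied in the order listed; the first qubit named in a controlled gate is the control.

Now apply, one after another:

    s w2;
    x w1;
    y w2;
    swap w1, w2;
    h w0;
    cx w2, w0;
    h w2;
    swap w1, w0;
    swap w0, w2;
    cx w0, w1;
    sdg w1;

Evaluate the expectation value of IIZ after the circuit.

In the final state, IIZ has expectation -1.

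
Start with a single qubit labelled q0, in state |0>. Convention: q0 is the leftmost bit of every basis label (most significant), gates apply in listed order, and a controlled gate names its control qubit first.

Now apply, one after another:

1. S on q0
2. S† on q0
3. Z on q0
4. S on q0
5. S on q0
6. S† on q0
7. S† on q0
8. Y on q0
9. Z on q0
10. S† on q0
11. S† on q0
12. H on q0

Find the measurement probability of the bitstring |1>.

Outcome |1> occurs with probability 1/2.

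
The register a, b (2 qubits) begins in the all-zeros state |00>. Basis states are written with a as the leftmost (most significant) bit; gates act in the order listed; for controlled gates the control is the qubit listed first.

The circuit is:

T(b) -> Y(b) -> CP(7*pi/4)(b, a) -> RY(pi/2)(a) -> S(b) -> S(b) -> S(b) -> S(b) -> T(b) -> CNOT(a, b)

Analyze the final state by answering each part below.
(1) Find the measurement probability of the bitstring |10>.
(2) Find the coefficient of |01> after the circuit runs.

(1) Outcome |10> occurs with probability 1/2. Key observation: gates 5-8 undo each other exactly, leaving only the rest of the circuit to track.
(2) The amplitude on |01> is sqrt(2)*exp(3*I*pi/4)/2.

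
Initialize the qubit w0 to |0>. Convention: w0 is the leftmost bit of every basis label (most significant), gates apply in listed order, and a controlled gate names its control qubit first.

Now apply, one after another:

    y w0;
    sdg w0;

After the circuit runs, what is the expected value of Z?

The observable Z averages to -1.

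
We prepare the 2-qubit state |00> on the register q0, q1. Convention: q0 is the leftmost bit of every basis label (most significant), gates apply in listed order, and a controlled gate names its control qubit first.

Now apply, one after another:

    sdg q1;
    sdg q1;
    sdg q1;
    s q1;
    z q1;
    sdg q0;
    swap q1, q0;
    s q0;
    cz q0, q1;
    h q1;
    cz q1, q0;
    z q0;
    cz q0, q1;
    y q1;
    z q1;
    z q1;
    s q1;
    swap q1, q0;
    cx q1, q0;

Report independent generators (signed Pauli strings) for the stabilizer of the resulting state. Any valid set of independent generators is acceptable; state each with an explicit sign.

The stabilizer group can be generated by -YI, +IZ, among other valid generating sets.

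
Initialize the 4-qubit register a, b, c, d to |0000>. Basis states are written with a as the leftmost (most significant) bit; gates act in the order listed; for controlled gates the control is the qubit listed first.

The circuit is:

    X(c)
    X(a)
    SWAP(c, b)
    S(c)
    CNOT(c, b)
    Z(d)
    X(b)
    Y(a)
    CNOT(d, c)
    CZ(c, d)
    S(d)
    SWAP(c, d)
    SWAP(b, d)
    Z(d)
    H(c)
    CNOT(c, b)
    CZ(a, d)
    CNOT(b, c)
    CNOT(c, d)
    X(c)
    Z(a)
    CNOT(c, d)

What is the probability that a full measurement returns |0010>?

A full measurement returns |0010> with probability 0.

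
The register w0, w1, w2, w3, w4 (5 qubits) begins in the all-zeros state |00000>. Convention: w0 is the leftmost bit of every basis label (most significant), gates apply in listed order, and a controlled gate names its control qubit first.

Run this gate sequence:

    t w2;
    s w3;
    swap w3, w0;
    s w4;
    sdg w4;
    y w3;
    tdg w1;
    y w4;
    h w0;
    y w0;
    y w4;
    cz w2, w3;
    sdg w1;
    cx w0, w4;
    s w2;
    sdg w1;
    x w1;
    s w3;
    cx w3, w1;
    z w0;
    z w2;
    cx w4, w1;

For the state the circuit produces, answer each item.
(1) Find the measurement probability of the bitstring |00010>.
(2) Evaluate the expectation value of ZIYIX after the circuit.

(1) The probability of measuring |00010> is 1/2. Key observation: steps 4-5 multiply out to the identity, so the circuit reduces to the remaining gates.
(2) The expectation value of ZIYIX is 0.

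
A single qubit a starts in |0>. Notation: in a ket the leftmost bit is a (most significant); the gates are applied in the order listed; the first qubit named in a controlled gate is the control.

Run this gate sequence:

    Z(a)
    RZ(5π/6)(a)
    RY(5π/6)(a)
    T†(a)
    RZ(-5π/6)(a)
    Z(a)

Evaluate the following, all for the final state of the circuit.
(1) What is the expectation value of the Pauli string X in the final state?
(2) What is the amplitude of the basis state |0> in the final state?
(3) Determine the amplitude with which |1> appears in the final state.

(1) The observable X averages to sqrt(2)/8 + sqrt(6)/8.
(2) The amplitude on |0> is -sqrt(2)/4 + sqrt(6)/4.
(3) The final state's coefficient on |1> equals (-sqrt(6) - sqrt(2))*exp(11*I*pi/12)/4.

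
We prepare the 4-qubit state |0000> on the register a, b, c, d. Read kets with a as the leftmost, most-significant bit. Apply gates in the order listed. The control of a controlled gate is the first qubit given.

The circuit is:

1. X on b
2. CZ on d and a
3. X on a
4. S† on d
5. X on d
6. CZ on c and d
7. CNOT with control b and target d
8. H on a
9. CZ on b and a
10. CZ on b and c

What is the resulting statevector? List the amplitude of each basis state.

After the circuit, the state carries amplitude sqrt(2)/2 on |0100>, sqrt(2)/2 on |1100>, and 0 on every other basis state.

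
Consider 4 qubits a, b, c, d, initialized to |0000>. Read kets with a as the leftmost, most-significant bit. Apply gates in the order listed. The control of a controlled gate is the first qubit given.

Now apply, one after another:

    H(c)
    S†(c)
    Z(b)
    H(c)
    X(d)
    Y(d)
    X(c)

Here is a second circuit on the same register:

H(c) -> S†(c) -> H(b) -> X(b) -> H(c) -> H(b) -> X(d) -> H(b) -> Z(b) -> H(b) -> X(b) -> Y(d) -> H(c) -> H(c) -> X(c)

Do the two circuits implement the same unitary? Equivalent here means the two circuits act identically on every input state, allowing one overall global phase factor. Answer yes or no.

Yes: on every input state the two circuits agree up to one overall phase factor.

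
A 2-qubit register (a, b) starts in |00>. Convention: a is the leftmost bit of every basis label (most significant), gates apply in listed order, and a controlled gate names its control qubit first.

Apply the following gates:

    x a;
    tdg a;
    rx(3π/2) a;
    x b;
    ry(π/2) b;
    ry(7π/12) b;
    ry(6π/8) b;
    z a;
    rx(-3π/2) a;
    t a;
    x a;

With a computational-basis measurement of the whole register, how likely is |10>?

A full measurement returns |10> with probability 1/2 - sqrt(3)/4.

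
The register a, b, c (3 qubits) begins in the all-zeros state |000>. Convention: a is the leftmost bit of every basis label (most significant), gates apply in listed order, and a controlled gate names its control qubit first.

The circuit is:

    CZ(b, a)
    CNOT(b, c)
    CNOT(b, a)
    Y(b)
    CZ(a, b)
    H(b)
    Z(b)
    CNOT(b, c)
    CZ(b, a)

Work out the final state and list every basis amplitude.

After the circuit, the state carries amplitude sqrt(2)*I/2 on |000>, sqrt(2)*I/2 on |011>, and 0 on every other basis state.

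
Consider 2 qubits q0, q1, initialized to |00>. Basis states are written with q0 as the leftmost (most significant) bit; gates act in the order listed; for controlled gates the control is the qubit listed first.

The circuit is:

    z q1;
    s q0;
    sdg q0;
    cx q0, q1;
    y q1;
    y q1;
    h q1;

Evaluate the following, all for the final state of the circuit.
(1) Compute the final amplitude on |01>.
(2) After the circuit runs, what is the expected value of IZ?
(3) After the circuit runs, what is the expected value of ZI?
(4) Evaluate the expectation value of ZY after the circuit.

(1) |01> carries amplitude sqrt(2)/2 in the final state.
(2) The observable IZ averages to 0.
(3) The expectation value of ZI is 1.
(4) The expectation value of ZY is 0.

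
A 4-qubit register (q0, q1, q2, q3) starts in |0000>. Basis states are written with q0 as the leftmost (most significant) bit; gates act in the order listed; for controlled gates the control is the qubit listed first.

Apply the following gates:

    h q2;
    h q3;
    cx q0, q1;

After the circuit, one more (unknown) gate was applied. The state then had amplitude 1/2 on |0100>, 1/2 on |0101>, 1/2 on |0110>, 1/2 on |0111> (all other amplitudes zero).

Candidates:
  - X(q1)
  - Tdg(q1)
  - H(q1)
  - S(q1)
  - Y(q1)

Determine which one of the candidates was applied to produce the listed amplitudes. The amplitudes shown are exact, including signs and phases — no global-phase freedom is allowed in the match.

It was X(q1) that produced the state shown.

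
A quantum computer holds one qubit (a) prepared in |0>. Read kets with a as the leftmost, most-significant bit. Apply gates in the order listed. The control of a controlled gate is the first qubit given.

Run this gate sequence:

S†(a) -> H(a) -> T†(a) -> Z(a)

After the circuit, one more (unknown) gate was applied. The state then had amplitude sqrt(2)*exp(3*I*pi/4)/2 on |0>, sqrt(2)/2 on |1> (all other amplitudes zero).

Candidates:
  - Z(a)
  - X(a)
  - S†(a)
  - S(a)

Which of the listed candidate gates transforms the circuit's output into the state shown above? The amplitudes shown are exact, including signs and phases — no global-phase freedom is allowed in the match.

The applied gate was X(a).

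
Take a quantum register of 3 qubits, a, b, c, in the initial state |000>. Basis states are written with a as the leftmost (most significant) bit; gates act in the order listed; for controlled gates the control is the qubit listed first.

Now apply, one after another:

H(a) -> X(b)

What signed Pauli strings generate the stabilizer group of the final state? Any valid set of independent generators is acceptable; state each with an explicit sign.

One valid set of independent stabilizer generators is +XII, -IZI, +IIZ (any independent generating set of the same group is equally correct).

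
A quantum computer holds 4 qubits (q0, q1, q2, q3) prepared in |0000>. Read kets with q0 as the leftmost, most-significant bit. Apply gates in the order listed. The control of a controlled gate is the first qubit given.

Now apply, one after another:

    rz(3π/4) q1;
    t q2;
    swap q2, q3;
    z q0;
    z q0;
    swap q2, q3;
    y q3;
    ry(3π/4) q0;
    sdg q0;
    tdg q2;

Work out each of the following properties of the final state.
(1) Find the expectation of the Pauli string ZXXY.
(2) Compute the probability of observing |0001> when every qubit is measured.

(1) The observable ZXXY averages to 0.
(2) A full measurement returns |0001> with probability 1/2 - sqrt(2)/4.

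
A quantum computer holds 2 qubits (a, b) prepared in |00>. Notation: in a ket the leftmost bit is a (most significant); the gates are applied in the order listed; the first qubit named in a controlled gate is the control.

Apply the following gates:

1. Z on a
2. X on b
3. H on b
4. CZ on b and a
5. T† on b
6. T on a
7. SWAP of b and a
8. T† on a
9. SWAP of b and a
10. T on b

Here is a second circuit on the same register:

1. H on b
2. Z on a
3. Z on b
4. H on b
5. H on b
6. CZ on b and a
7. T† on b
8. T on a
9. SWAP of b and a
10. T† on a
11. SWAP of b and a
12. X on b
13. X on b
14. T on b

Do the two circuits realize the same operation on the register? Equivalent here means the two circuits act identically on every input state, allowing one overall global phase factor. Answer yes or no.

Yes — the two circuits implement the same unitary up to a global phase.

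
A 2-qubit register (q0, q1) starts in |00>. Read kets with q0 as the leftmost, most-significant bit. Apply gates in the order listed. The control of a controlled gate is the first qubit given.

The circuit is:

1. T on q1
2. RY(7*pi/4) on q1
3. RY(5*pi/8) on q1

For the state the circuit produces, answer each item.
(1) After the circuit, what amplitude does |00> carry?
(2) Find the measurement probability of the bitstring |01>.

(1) The amplitude on |00> is -sqrt(sqrt(2)/4 + 1/2)*cos(5*pi/16) - sqrt(1/2 - sqrt(2)/4)*sin(5*pi/16).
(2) A full measurement returns |01> with probability -2*sqrt(1/2 - sqrt(2)/4)*sqrt(sqrt(2)/4 + 1/2)*sin(5*pi/16)*cos(5*pi/16) - sqrt(2)*cos(5*pi/16)**2/4 + cos(5*pi/16)**2/2 + sqrt(2)*sin(5*pi/16)**2/4 + sin(5*pi/16)**2/2.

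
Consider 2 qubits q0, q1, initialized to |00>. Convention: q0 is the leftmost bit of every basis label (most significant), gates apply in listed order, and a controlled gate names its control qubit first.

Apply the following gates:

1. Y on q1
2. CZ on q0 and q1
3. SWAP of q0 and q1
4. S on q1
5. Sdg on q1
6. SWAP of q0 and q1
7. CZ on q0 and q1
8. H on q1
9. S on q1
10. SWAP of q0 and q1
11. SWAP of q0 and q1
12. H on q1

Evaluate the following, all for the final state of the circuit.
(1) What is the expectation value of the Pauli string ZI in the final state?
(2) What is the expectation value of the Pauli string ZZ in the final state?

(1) In the final state, ZI has expectation 1.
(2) The observable ZZ averages to 0.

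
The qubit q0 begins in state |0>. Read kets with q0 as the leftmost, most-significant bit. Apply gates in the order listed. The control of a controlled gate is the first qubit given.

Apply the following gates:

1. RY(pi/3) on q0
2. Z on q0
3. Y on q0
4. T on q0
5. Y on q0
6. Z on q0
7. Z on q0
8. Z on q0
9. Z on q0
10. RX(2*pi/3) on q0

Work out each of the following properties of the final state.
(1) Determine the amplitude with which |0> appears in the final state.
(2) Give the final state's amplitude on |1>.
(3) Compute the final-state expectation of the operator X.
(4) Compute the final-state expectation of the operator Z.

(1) The final state's coefficient on |0> equals sqrt(3)*(exp(I*pi/4) + I)/4. Key observation: gates 6-9 undo each other exactly, leaving only the rest of the circuit to track.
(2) The amplitude on |1> is -1/4 - 3*exp(3*I*pi/4)/4.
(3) In the final state, X has expectation -sqrt(6)/4.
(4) In the final state, Z has expectation -1/4 + 3*sqrt(2)/8.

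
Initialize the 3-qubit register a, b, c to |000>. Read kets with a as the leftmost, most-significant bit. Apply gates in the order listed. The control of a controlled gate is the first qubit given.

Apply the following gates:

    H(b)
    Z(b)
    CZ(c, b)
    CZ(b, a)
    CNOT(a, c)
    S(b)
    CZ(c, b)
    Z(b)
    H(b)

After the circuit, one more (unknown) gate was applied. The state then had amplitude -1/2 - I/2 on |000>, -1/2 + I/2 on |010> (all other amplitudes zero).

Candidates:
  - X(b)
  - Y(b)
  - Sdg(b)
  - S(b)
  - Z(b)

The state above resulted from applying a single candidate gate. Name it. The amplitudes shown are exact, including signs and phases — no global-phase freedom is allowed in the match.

It was Y(b) that produced the state shown.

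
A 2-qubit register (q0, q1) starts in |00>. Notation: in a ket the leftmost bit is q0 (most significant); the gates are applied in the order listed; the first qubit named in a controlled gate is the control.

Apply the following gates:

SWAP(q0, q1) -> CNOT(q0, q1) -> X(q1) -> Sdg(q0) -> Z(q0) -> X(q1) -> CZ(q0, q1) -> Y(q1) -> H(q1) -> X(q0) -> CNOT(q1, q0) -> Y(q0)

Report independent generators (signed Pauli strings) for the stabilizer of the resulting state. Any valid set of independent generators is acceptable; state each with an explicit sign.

One valid set of independent stabilizer generators is +XX, +ZZ (any independent generating set of the same group is equally correct).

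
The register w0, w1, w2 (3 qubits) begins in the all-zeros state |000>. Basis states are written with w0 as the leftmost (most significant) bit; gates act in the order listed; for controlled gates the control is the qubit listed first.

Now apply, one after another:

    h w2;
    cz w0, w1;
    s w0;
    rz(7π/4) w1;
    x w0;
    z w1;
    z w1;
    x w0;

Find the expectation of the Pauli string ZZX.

The observable ZZX averages to 1.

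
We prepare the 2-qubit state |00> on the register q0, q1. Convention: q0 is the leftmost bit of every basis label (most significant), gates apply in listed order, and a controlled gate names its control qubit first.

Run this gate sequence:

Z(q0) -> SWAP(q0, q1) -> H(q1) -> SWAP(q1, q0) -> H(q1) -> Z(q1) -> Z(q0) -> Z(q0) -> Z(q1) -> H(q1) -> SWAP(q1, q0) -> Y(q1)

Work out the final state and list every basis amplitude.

After the circuit, the state carries amplitude -sqrt(2)*I/2 on |00>, sqrt(2)*I/2 on |01>, 0 on |10>, 0 on |11>.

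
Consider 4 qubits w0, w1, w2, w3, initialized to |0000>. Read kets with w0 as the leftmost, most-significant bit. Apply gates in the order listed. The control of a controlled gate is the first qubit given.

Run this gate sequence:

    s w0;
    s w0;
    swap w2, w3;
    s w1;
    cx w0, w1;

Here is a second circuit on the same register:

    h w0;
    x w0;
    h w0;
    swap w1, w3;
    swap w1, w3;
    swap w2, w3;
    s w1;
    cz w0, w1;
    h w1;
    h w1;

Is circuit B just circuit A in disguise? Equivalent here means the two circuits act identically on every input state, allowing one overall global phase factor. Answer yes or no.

No — the two circuits implement different unitaries, even allowing a global phase.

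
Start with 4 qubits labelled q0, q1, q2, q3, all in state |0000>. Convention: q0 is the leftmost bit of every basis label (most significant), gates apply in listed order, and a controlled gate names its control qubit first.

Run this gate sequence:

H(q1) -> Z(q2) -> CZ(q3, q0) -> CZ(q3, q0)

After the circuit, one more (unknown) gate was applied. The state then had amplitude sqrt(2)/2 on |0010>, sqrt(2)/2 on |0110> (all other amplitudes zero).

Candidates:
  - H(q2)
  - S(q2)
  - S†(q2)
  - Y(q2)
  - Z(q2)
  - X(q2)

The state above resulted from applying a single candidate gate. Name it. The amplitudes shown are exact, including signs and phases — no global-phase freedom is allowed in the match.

The unique candidate consistent with the amplitudes is X(q2).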